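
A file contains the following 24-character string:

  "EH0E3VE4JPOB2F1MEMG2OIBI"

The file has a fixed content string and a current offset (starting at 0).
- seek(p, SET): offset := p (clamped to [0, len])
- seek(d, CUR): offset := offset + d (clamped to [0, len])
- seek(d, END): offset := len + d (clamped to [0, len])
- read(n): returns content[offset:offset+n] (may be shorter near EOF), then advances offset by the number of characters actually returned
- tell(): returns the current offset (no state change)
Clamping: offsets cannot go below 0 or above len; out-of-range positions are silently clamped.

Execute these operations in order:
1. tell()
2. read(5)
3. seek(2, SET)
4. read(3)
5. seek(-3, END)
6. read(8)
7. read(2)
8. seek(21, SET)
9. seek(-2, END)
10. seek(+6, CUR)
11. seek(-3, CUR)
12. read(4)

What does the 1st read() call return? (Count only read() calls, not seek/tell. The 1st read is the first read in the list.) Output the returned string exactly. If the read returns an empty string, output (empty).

After 1 (tell()): offset=0
After 2 (read(5)): returned 'EH0E3', offset=5
After 3 (seek(2, SET)): offset=2
After 4 (read(3)): returned '0E3', offset=5
After 5 (seek(-3, END)): offset=21
After 6 (read(8)): returned 'IBI', offset=24
After 7 (read(2)): returned '', offset=24
After 8 (seek(21, SET)): offset=21
After 9 (seek(-2, END)): offset=22
After 10 (seek(+6, CUR)): offset=24
After 11 (seek(-3, CUR)): offset=21
After 12 (read(4)): returned 'IBI', offset=24

Answer: EH0E3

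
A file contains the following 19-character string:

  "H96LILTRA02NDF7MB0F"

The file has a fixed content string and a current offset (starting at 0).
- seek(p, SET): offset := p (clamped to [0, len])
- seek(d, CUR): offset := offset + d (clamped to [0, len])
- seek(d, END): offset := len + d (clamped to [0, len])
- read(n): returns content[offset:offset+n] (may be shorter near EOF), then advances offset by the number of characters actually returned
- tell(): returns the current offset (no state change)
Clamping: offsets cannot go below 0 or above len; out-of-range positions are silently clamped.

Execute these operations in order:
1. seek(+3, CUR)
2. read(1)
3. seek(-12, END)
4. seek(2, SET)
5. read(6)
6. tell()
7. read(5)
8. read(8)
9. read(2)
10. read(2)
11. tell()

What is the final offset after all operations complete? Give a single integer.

Answer: 19

Derivation:
After 1 (seek(+3, CUR)): offset=3
After 2 (read(1)): returned 'L', offset=4
After 3 (seek(-12, END)): offset=7
After 4 (seek(2, SET)): offset=2
After 5 (read(6)): returned '6LILTR', offset=8
After 6 (tell()): offset=8
After 7 (read(5)): returned 'A02ND', offset=13
After 8 (read(8)): returned 'F7MB0F', offset=19
After 9 (read(2)): returned '', offset=19
After 10 (read(2)): returned '', offset=19
After 11 (tell()): offset=19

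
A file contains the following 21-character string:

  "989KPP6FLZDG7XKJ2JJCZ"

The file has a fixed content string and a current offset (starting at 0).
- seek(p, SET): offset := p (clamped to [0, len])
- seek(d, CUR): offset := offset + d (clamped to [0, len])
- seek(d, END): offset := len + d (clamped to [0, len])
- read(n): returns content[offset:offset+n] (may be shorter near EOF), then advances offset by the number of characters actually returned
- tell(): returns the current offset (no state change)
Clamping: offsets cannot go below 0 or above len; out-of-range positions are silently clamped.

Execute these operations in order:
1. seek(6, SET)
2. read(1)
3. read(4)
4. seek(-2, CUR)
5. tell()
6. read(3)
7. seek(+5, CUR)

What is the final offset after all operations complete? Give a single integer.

Answer: 17

Derivation:
After 1 (seek(6, SET)): offset=6
After 2 (read(1)): returned '6', offset=7
After 3 (read(4)): returned 'FLZD', offset=11
After 4 (seek(-2, CUR)): offset=9
After 5 (tell()): offset=9
After 6 (read(3)): returned 'ZDG', offset=12
After 7 (seek(+5, CUR)): offset=17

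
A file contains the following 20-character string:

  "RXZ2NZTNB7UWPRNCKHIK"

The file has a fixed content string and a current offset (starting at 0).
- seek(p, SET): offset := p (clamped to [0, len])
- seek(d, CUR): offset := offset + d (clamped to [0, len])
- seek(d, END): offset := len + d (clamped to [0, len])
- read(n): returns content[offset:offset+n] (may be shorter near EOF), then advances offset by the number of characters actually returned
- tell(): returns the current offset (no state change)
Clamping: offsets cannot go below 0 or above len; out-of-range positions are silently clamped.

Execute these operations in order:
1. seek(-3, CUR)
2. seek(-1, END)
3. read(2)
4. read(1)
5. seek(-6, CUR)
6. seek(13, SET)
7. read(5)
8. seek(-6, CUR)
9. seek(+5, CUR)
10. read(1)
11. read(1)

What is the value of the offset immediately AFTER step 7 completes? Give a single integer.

Answer: 18

Derivation:
After 1 (seek(-3, CUR)): offset=0
After 2 (seek(-1, END)): offset=19
After 3 (read(2)): returned 'K', offset=20
After 4 (read(1)): returned '', offset=20
After 5 (seek(-6, CUR)): offset=14
After 6 (seek(13, SET)): offset=13
After 7 (read(5)): returned 'RNCKH', offset=18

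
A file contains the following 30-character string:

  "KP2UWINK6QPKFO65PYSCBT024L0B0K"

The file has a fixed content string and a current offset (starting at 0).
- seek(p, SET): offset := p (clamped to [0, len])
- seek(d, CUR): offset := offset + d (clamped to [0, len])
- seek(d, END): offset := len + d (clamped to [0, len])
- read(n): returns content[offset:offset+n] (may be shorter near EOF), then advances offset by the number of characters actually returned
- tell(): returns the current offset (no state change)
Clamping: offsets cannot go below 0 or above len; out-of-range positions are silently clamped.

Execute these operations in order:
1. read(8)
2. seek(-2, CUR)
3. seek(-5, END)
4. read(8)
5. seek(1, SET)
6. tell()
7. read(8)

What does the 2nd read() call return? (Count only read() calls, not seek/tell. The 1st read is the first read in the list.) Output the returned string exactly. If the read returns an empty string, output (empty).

After 1 (read(8)): returned 'KP2UWINK', offset=8
After 2 (seek(-2, CUR)): offset=6
After 3 (seek(-5, END)): offset=25
After 4 (read(8)): returned 'L0B0K', offset=30
After 5 (seek(1, SET)): offset=1
After 6 (tell()): offset=1
After 7 (read(8)): returned 'P2UWINK6', offset=9

Answer: L0B0K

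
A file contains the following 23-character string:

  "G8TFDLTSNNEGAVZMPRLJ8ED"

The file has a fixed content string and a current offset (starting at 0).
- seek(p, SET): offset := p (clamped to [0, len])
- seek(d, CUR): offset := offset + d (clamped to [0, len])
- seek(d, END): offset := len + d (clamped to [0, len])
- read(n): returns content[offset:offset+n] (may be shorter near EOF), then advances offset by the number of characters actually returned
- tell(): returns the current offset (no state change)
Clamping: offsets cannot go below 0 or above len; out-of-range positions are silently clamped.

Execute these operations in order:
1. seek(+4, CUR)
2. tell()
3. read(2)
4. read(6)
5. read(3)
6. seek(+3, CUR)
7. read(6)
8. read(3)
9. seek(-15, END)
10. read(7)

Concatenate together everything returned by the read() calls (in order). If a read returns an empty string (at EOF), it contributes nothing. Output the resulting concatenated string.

Answer: DLTSNNEGAVZLJ8EDNNEGAVZ

Derivation:
After 1 (seek(+4, CUR)): offset=4
After 2 (tell()): offset=4
After 3 (read(2)): returned 'DL', offset=6
After 4 (read(6)): returned 'TSNNEG', offset=12
After 5 (read(3)): returned 'AVZ', offset=15
After 6 (seek(+3, CUR)): offset=18
After 7 (read(6)): returned 'LJ8ED', offset=23
After 8 (read(3)): returned '', offset=23
After 9 (seek(-15, END)): offset=8
After 10 (read(7)): returned 'NNEGAVZ', offset=15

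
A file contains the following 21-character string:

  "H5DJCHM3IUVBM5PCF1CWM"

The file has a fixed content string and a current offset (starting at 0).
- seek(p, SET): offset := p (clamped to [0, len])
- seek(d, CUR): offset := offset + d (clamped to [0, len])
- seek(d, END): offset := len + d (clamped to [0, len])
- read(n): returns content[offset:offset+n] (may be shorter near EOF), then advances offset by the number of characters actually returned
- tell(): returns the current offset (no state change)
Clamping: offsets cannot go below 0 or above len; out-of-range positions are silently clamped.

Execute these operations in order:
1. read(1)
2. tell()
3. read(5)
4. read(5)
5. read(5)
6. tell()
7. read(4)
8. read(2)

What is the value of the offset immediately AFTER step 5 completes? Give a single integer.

After 1 (read(1)): returned 'H', offset=1
After 2 (tell()): offset=1
After 3 (read(5)): returned '5DJCH', offset=6
After 4 (read(5)): returned 'M3IUV', offset=11
After 5 (read(5)): returned 'BM5PC', offset=16

Answer: 16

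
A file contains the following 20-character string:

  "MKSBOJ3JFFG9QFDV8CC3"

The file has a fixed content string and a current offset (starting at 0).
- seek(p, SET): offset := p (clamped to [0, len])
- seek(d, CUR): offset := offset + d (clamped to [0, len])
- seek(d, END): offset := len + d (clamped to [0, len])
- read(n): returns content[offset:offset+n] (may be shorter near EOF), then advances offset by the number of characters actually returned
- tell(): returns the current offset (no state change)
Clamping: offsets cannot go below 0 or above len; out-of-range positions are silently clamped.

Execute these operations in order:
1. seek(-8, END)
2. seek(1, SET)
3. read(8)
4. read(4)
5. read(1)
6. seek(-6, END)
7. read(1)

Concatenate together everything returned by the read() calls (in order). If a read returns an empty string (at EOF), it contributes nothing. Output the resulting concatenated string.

Answer: KSBOJ3JFFG9QFD

Derivation:
After 1 (seek(-8, END)): offset=12
After 2 (seek(1, SET)): offset=1
After 3 (read(8)): returned 'KSBOJ3JF', offset=9
After 4 (read(4)): returned 'FG9Q', offset=13
After 5 (read(1)): returned 'F', offset=14
After 6 (seek(-6, END)): offset=14
After 7 (read(1)): returned 'D', offset=15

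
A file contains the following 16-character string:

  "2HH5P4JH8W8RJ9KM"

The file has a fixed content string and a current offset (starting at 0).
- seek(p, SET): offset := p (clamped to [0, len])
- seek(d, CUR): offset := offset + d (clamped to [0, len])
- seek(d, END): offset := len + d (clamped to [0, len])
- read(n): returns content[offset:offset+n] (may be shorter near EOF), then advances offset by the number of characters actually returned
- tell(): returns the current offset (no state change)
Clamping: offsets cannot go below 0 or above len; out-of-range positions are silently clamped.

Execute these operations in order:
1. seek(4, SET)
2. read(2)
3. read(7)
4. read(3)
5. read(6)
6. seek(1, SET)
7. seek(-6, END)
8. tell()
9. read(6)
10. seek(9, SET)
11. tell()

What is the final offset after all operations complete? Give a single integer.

Answer: 9

Derivation:
After 1 (seek(4, SET)): offset=4
After 2 (read(2)): returned 'P4', offset=6
After 3 (read(7)): returned 'JH8W8RJ', offset=13
After 4 (read(3)): returned '9KM', offset=16
After 5 (read(6)): returned '', offset=16
After 6 (seek(1, SET)): offset=1
After 7 (seek(-6, END)): offset=10
After 8 (tell()): offset=10
After 9 (read(6)): returned '8RJ9KM', offset=16
After 10 (seek(9, SET)): offset=9
After 11 (tell()): offset=9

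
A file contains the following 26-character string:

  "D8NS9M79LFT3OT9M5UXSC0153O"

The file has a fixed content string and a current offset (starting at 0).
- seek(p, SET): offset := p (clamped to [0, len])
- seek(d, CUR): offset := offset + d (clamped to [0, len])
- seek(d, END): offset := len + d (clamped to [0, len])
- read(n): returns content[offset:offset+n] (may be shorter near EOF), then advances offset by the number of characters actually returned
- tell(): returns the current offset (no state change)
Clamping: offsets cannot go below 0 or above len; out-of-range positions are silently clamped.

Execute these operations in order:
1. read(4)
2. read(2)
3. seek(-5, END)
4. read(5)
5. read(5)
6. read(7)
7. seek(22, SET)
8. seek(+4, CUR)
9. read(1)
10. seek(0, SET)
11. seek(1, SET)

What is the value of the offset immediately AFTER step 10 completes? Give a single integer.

After 1 (read(4)): returned 'D8NS', offset=4
After 2 (read(2)): returned '9M', offset=6
After 3 (seek(-5, END)): offset=21
After 4 (read(5)): returned '0153O', offset=26
After 5 (read(5)): returned '', offset=26
After 6 (read(7)): returned '', offset=26
After 7 (seek(22, SET)): offset=22
After 8 (seek(+4, CUR)): offset=26
After 9 (read(1)): returned '', offset=26
After 10 (seek(0, SET)): offset=0

Answer: 0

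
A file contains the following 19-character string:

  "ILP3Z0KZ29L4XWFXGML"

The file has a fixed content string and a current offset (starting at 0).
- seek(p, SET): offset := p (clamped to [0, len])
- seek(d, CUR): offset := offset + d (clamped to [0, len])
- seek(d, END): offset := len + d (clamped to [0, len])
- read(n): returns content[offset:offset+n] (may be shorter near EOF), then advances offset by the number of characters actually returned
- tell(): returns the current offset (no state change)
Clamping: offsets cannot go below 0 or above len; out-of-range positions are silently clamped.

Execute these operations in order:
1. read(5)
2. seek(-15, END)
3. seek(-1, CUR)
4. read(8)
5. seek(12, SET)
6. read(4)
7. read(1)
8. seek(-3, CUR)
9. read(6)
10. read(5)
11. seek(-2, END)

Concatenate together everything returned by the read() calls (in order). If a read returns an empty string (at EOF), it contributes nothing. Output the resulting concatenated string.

After 1 (read(5)): returned 'ILP3Z', offset=5
After 2 (seek(-15, END)): offset=4
After 3 (seek(-1, CUR)): offset=3
After 4 (read(8)): returned '3Z0KZ29L', offset=11
After 5 (seek(12, SET)): offset=12
After 6 (read(4)): returned 'XWFX', offset=16
After 7 (read(1)): returned 'G', offset=17
After 8 (seek(-3, CUR)): offset=14
After 9 (read(6)): returned 'FXGML', offset=19
After 10 (read(5)): returned '', offset=19
After 11 (seek(-2, END)): offset=17

Answer: ILP3Z3Z0KZ29LXWFXGFXGML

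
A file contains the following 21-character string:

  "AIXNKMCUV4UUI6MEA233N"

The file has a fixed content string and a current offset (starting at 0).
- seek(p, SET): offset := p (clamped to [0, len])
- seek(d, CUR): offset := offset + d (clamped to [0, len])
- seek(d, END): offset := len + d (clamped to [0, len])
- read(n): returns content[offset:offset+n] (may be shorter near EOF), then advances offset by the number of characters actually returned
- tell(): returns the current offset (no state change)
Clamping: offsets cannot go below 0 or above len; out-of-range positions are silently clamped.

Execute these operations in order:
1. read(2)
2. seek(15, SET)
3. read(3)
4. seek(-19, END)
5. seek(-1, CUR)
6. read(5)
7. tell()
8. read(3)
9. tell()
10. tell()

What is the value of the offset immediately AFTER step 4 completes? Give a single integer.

After 1 (read(2)): returned 'AI', offset=2
After 2 (seek(15, SET)): offset=15
After 3 (read(3)): returned 'EA2', offset=18
After 4 (seek(-19, END)): offset=2

Answer: 2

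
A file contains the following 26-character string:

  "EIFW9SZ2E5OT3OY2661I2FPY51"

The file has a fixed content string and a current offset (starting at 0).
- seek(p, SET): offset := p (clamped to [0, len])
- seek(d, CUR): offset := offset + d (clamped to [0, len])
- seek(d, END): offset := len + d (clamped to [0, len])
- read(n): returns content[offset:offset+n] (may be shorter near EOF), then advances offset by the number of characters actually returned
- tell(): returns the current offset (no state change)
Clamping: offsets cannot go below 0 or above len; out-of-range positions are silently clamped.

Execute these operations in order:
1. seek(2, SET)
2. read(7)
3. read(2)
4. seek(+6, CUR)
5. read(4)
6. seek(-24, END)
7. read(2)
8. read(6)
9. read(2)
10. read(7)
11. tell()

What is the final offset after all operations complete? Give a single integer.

After 1 (seek(2, SET)): offset=2
After 2 (read(7)): returned 'FW9SZ2E', offset=9
After 3 (read(2)): returned '5O', offset=11
After 4 (seek(+6, CUR)): offset=17
After 5 (read(4)): returned '61I2', offset=21
After 6 (seek(-24, END)): offset=2
After 7 (read(2)): returned 'FW', offset=4
After 8 (read(6)): returned '9SZ2E5', offset=10
After 9 (read(2)): returned 'OT', offset=12
After 10 (read(7)): returned '3OY2661', offset=19
After 11 (tell()): offset=19

Answer: 19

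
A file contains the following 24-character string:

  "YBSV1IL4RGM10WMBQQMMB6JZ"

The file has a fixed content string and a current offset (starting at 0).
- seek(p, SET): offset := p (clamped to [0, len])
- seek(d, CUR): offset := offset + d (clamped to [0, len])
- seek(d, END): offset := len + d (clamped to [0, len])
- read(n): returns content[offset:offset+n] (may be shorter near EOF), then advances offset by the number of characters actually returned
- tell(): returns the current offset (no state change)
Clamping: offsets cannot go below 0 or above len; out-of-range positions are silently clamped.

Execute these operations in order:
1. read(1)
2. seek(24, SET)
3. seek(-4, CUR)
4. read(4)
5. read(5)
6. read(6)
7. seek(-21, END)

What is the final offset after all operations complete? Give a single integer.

Answer: 3

Derivation:
After 1 (read(1)): returned 'Y', offset=1
After 2 (seek(24, SET)): offset=24
After 3 (seek(-4, CUR)): offset=20
After 4 (read(4)): returned 'B6JZ', offset=24
After 5 (read(5)): returned '', offset=24
After 6 (read(6)): returned '', offset=24
After 7 (seek(-21, END)): offset=3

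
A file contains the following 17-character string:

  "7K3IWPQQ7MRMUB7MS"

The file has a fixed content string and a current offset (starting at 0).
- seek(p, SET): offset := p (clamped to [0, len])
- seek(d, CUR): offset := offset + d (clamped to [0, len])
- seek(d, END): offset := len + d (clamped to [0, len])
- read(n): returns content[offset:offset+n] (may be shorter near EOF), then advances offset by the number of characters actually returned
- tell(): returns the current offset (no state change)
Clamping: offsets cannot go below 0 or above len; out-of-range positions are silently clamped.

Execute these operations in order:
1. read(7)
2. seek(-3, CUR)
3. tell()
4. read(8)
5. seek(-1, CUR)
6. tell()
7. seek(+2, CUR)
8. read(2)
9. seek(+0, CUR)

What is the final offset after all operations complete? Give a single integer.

Answer: 15

Derivation:
After 1 (read(7)): returned '7K3IWPQ', offset=7
After 2 (seek(-3, CUR)): offset=4
After 3 (tell()): offset=4
After 4 (read(8)): returned 'WPQQ7MRM', offset=12
After 5 (seek(-1, CUR)): offset=11
After 6 (tell()): offset=11
After 7 (seek(+2, CUR)): offset=13
After 8 (read(2)): returned 'B7', offset=15
After 9 (seek(+0, CUR)): offset=15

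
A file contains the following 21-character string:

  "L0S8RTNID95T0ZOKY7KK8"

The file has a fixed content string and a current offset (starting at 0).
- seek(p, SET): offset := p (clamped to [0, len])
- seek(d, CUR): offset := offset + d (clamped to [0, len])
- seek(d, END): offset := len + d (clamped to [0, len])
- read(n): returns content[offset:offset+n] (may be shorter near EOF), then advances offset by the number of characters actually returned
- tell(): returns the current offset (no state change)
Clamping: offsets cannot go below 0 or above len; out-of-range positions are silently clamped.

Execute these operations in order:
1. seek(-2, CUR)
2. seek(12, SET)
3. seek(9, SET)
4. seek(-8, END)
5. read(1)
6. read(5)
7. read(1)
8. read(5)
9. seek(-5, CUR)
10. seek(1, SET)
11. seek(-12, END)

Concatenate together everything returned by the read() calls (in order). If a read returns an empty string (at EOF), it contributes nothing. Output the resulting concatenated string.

Answer: ZOKY7KK8

Derivation:
After 1 (seek(-2, CUR)): offset=0
After 2 (seek(12, SET)): offset=12
After 3 (seek(9, SET)): offset=9
After 4 (seek(-8, END)): offset=13
After 5 (read(1)): returned 'Z', offset=14
After 6 (read(5)): returned 'OKY7K', offset=19
After 7 (read(1)): returned 'K', offset=20
After 8 (read(5)): returned '8', offset=21
After 9 (seek(-5, CUR)): offset=16
After 10 (seek(1, SET)): offset=1
After 11 (seek(-12, END)): offset=9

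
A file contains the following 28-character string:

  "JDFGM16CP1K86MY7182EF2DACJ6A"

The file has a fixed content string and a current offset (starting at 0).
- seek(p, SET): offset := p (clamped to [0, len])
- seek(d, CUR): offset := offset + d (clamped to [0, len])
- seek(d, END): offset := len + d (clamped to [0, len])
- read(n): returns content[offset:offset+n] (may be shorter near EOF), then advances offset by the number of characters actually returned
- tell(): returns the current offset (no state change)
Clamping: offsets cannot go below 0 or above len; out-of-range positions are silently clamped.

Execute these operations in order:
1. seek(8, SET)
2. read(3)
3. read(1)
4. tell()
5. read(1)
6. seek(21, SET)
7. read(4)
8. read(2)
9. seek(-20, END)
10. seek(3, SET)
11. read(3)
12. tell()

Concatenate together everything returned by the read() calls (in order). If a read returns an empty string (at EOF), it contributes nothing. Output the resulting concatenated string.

Answer: P1K862DACJ6GM1

Derivation:
After 1 (seek(8, SET)): offset=8
After 2 (read(3)): returned 'P1K', offset=11
After 3 (read(1)): returned '8', offset=12
After 4 (tell()): offset=12
After 5 (read(1)): returned '6', offset=13
After 6 (seek(21, SET)): offset=21
After 7 (read(4)): returned '2DAC', offset=25
After 8 (read(2)): returned 'J6', offset=27
After 9 (seek(-20, END)): offset=8
After 10 (seek(3, SET)): offset=3
After 11 (read(3)): returned 'GM1', offset=6
After 12 (tell()): offset=6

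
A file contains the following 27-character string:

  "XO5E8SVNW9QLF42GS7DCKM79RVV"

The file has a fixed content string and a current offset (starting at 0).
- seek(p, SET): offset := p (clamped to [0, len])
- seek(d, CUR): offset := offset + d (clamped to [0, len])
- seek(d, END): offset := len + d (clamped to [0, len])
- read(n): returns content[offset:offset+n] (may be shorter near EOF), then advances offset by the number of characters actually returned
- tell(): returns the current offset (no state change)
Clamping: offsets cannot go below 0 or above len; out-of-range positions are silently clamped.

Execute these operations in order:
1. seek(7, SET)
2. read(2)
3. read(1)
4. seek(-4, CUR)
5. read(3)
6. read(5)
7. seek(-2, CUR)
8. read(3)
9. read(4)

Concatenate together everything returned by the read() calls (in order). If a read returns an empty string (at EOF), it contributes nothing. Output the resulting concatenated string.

After 1 (seek(7, SET)): offset=7
After 2 (read(2)): returned 'NW', offset=9
After 3 (read(1)): returned '9', offset=10
After 4 (seek(-4, CUR)): offset=6
After 5 (read(3)): returned 'VNW', offset=9
After 6 (read(5)): returned '9QLF4', offset=14
After 7 (seek(-2, CUR)): offset=12
After 8 (read(3)): returned 'F42', offset=15
After 9 (read(4)): returned 'GS7D', offset=19

Answer: NW9VNW9QLF4F42GS7D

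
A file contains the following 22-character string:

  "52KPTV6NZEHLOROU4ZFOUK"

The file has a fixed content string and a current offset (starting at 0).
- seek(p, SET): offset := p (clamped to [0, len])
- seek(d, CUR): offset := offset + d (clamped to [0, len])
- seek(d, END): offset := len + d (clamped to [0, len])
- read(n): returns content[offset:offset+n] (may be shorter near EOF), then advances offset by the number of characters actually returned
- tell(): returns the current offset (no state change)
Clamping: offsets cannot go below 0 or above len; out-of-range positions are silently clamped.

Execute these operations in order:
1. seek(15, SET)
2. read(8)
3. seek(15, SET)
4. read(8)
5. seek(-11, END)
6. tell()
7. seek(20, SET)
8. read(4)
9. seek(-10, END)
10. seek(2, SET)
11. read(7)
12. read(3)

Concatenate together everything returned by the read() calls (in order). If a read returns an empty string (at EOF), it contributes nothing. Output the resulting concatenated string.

Answer: U4ZFOUKU4ZFOUKUKKPTV6NZEHL

Derivation:
After 1 (seek(15, SET)): offset=15
After 2 (read(8)): returned 'U4ZFOUK', offset=22
After 3 (seek(15, SET)): offset=15
After 4 (read(8)): returned 'U4ZFOUK', offset=22
After 5 (seek(-11, END)): offset=11
After 6 (tell()): offset=11
After 7 (seek(20, SET)): offset=20
After 8 (read(4)): returned 'UK', offset=22
After 9 (seek(-10, END)): offset=12
After 10 (seek(2, SET)): offset=2
After 11 (read(7)): returned 'KPTV6NZ', offset=9
After 12 (read(3)): returned 'EHL', offset=12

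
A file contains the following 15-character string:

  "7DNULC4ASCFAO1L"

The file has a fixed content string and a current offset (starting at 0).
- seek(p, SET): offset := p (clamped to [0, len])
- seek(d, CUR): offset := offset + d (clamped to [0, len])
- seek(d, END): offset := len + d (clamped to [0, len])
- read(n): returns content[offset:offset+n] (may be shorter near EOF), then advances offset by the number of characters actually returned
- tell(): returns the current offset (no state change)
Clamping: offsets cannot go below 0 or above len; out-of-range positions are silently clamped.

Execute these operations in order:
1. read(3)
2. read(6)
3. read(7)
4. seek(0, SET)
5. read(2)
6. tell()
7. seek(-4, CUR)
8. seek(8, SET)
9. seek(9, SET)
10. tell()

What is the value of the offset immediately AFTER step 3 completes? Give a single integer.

Answer: 15

Derivation:
After 1 (read(3)): returned '7DN', offset=3
After 2 (read(6)): returned 'ULC4AS', offset=9
After 3 (read(7)): returned 'CFAO1L', offset=15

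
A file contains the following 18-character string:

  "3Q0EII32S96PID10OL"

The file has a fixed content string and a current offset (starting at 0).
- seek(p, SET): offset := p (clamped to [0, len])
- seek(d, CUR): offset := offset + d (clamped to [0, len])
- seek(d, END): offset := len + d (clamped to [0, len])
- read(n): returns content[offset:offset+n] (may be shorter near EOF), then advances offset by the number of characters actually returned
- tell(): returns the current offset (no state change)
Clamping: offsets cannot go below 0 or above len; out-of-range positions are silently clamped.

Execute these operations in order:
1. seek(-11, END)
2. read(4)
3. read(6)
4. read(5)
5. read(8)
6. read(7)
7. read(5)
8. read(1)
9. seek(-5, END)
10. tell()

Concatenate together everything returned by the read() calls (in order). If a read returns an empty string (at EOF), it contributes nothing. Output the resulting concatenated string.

Answer: 2S96PID10OL

Derivation:
After 1 (seek(-11, END)): offset=7
After 2 (read(4)): returned '2S96', offset=11
After 3 (read(6)): returned 'PID10O', offset=17
After 4 (read(5)): returned 'L', offset=18
After 5 (read(8)): returned '', offset=18
After 6 (read(7)): returned '', offset=18
After 7 (read(5)): returned '', offset=18
After 8 (read(1)): returned '', offset=18
After 9 (seek(-5, END)): offset=13
After 10 (tell()): offset=13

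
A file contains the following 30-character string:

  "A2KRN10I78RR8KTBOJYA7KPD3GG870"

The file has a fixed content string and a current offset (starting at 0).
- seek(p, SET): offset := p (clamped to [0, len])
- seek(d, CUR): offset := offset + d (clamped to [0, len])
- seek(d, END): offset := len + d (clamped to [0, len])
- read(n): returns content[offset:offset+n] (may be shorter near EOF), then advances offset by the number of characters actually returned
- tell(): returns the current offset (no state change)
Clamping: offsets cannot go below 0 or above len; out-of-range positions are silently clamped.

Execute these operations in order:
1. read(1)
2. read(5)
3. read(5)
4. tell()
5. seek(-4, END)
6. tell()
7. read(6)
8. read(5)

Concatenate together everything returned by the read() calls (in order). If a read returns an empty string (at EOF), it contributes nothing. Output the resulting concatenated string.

After 1 (read(1)): returned 'A', offset=1
After 2 (read(5)): returned '2KRN1', offset=6
After 3 (read(5)): returned '0I78R', offset=11
After 4 (tell()): offset=11
After 5 (seek(-4, END)): offset=26
After 6 (tell()): offset=26
After 7 (read(6)): returned 'G870', offset=30
After 8 (read(5)): returned '', offset=30

Answer: A2KRN10I78RG870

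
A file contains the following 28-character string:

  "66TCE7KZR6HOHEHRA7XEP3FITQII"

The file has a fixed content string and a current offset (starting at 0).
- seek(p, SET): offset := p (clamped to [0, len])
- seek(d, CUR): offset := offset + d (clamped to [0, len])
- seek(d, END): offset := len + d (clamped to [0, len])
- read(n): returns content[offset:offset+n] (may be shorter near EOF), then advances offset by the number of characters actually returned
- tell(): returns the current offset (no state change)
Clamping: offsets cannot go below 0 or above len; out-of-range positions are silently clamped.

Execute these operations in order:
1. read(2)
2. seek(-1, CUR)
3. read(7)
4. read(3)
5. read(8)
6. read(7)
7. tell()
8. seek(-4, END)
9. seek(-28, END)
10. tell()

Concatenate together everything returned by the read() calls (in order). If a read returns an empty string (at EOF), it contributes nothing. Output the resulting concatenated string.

Answer: 666TCE7KZR6HOHEHRA7XEP3FITQ

Derivation:
After 1 (read(2)): returned '66', offset=2
After 2 (seek(-1, CUR)): offset=1
After 3 (read(7)): returned '6TCE7KZ', offset=8
After 4 (read(3)): returned 'R6H', offset=11
After 5 (read(8)): returned 'OHEHRA7X', offset=19
After 6 (read(7)): returned 'EP3FITQ', offset=26
After 7 (tell()): offset=26
After 8 (seek(-4, END)): offset=24
After 9 (seek(-28, END)): offset=0
After 10 (tell()): offset=0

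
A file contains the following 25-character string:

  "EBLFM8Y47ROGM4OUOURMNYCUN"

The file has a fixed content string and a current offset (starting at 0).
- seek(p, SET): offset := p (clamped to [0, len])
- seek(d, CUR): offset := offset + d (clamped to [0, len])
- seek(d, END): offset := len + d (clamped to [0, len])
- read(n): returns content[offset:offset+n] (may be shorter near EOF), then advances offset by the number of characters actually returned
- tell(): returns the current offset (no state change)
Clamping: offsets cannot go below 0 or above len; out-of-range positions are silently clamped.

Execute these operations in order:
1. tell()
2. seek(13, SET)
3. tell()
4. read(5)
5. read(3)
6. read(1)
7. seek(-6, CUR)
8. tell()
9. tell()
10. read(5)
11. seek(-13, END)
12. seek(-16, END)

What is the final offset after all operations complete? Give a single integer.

Answer: 9

Derivation:
After 1 (tell()): offset=0
After 2 (seek(13, SET)): offset=13
After 3 (tell()): offset=13
After 4 (read(5)): returned '4OUOU', offset=18
After 5 (read(3)): returned 'RMN', offset=21
After 6 (read(1)): returned 'Y', offset=22
After 7 (seek(-6, CUR)): offset=16
After 8 (tell()): offset=16
After 9 (tell()): offset=16
After 10 (read(5)): returned 'OURMN', offset=21
After 11 (seek(-13, END)): offset=12
After 12 (seek(-16, END)): offset=9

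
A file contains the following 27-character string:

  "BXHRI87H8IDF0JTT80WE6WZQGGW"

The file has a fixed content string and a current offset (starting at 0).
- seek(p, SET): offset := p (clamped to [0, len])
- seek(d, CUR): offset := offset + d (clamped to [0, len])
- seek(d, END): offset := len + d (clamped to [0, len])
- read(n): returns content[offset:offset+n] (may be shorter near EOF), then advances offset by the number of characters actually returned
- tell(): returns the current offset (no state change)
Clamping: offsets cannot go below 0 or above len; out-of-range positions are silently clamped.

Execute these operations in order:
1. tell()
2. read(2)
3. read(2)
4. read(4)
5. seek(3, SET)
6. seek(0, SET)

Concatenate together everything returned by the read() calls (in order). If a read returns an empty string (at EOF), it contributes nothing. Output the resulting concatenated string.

After 1 (tell()): offset=0
After 2 (read(2)): returned 'BX', offset=2
After 3 (read(2)): returned 'HR', offset=4
After 4 (read(4)): returned 'I87H', offset=8
After 5 (seek(3, SET)): offset=3
After 6 (seek(0, SET)): offset=0

Answer: BXHRI87H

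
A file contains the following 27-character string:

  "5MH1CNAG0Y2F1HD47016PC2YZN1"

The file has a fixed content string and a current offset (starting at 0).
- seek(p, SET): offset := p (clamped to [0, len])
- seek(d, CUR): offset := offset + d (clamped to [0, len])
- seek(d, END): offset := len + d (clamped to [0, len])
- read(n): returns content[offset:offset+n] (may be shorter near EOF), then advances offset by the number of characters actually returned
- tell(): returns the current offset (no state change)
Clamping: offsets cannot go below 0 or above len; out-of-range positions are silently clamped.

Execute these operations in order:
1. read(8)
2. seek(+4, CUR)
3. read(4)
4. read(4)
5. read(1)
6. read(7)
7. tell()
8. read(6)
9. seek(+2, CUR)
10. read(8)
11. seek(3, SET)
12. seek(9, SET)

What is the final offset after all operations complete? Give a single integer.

Answer: 9

Derivation:
After 1 (read(8)): returned '5MH1CNAG', offset=8
After 2 (seek(+4, CUR)): offset=12
After 3 (read(4)): returned '1HD4', offset=16
After 4 (read(4)): returned '7016', offset=20
After 5 (read(1)): returned 'P', offset=21
After 6 (read(7)): returned 'C2YZN1', offset=27
After 7 (tell()): offset=27
After 8 (read(6)): returned '', offset=27
After 9 (seek(+2, CUR)): offset=27
After 10 (read(8)): returned '', offset=27
After 11 (seek(3, SET)): offset=3
After 12 (seek(9, SET)): offset=9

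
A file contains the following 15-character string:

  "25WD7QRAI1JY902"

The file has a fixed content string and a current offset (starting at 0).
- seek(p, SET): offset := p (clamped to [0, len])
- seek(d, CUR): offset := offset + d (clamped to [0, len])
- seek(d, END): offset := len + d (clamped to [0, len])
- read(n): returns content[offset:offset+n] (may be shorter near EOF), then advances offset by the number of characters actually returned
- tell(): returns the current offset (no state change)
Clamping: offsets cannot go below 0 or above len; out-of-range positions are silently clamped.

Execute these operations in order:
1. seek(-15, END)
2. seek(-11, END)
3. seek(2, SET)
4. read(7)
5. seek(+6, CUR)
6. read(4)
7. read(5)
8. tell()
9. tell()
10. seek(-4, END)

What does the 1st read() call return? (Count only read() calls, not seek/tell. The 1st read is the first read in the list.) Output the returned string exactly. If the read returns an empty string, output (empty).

After 1 (seek(-15, END)): offset=0
After 2 (seek(-11, END)): offset=4
After 3 (seek(2, SET)): offset=2
After 4 (read(7)): returned 'WD7QRAI', offset=9
After 5 (seek(+6, CUR)): offset=15
After 6 (read(4)): returned '', offset=15
After 7 (read(5)): returned '', offset=15
After 8 (tell()): offset=15
After 9 (tell()): offset=15
After 10 (seek(-4, END)): offset=11

Answer: WD7QRAI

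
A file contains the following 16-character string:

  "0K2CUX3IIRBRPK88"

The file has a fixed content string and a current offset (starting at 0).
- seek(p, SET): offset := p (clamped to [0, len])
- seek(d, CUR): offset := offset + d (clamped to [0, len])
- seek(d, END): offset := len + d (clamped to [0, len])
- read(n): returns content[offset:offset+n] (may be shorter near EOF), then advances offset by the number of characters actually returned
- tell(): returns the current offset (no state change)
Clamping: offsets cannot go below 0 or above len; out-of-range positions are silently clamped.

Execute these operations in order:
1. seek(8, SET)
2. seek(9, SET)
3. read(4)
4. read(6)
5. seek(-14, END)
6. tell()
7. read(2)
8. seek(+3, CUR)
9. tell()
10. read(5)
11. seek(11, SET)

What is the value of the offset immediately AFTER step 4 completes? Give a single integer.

Answer: 16

Derivation:
After 1 (seek(8, SET)): offset=8
After 2 (seek(9, SET)): offset=9
After 3 (read(4)): returned 'RBRP', offset=13
After 4 (read(6)): returned 'K88', offset=16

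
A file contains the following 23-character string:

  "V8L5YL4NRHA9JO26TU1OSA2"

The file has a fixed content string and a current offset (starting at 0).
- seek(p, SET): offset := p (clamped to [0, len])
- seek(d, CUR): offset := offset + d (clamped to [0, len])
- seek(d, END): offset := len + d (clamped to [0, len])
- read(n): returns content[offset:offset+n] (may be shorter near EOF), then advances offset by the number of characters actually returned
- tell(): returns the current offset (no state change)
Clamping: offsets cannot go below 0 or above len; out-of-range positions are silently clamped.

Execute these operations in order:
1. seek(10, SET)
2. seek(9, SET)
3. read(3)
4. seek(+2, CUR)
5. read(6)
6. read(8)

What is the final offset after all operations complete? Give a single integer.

Answer: 23

Derivation:
After 1 (seek(10, SET)): offset=10
After 2 (seek(9, SET)): offset=9
After 3 (read(3)): returned 'HA9', offset=12
After 4 (seek(+2, CUR)): offset=14
After 5 (read(6)): returned '26TU1O', offset=20
After 6 (read(8)): returned 'SA2', offset=23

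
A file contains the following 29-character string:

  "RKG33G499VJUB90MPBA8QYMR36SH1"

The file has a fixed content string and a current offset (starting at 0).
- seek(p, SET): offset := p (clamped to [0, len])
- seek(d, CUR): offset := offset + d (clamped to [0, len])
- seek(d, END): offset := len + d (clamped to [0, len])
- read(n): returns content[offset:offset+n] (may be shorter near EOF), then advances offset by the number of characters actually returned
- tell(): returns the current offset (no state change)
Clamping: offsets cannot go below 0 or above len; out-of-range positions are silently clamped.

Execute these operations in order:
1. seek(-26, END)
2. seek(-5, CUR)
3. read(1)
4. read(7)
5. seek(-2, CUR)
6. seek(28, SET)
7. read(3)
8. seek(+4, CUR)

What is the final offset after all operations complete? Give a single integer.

After 1 (seek(-26, END)): offset=3
After 2 (seek(-5, CUR)): offset=0
After 3 (read(1)): returned 'R', offset=1
After 4 (read(7)): returned 'KG33G49', offset=8
After 5 (seek(-2, CUR)): offset=6
After 6 (seek(28, SET)): offset=28
After 7 (read(3)): returned '1', offset=29
After 8 (seek(+4, CUR)): offset=29

Answer: 29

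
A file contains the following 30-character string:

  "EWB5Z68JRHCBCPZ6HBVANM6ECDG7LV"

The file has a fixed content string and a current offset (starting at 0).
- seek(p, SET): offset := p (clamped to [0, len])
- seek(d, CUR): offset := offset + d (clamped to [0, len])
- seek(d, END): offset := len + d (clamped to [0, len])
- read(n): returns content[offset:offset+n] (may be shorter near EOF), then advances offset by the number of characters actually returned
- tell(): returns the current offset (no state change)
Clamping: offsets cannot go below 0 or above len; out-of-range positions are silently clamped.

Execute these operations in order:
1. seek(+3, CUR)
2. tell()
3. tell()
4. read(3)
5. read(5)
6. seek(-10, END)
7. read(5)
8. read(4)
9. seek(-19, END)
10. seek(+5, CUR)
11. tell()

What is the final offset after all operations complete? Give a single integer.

Answer: 16

Derivation:
After 1 (seek(+3, CUR)): offset=3
After 2 (tell()): offset=3
After 3 (tell()): offset=3
After 4 (read(3)): returned '5Z6', offset=6
After 5 (read(5)): returned '8JRHC', offset=11
After 6 (seek(-10, END)): offset=20
After 7 (read(5)): returned 'NM6EC', offset=25
After 8 (read(4)): returned 'DG7L', offset=29
After 9 (seek(-19, END)): offset=11
After 10 (seek(+5, CUR)): offset=16
After 11 (tell()): offset=16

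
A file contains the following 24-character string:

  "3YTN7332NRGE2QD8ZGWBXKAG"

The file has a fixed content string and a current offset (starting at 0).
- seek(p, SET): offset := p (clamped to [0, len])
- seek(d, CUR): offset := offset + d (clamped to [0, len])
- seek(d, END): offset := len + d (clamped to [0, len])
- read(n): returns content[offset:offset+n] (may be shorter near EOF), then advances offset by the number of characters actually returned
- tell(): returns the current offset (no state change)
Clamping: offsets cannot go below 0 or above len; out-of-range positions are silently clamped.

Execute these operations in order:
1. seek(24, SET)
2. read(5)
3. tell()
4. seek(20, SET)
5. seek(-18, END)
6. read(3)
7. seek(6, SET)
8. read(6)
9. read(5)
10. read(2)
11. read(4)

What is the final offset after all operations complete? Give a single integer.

After 1 (seek(24, SET)): offset=24
After 2 (read(5)): returned '', offset=24
After 3 (tell()): offset=24
After 4 (seek(20, SET)): offset=20
After 5 (seek(-18, END)): offset=6
After 6 (read(3)): returned '32N', offset=9
After 7 (seek(6, SET)): offset=6
After 8 (read(6)): returned '32NRGE', offset=12
After 9 (read(5)): returned '2QD8Z', offset=17
After 10 (read(2)): returned 'GW', offset=19
After 11 (read(4)): returned 'BXKA', offset=23

Answer: 23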